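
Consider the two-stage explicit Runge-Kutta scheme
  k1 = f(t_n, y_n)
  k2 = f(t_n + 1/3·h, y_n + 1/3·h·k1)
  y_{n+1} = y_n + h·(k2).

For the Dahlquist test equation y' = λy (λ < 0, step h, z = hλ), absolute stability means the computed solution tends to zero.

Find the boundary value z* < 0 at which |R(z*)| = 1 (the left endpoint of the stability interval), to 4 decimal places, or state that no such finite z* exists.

left endpoint -3.0000.

On y'=λy, z=hλ:
  k1=λy_n ⇒ h·k1=z·y_n;  k2=λ(1+1/3z)y_n ⇒ h·k2=z(1+1/3z)y_n
  y_{n+1}/y_n = 1 + z(1+1/3z) = 1 + z + 1/3z²
  ⇒ R(z) = 1 + z + 1/3z².

Need |R(x)|<1, x<0.
x=-0.8: |R|=0.4133
R=1: x+1/3x²=0 ⇒ x=−3=-3.0000; min R=1−1/(4·1/3)=0.2500>−1
Confirm numerically:
  x=-2.746: |R|=0.76751 <1
  x=-2.528: |R|=0.60226 <1
  x=-2.122: |R|=0.37896 <1
  x=-1.802: |R|=0.28040 <1
  x=-3.588: |R|=1.70325 >1
  x=-3.543: |R|=1.64128 >1
  x=-3.446: |R|=1.51231 >1
Stable set (-3.0000, 0).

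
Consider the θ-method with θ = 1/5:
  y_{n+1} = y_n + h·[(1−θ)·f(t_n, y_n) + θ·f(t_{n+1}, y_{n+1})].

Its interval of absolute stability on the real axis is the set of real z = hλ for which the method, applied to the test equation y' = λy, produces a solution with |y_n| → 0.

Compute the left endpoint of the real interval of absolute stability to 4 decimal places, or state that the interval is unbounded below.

z* = -3.3333.

On y'=λy, z=hλ:
  y_{n+1} = y_n + z·[4/5·y_n + 1/5·y_{n+1}] ⇒ (1 − 1/5z)y_{n+1} = (1 + 4/5z)y_n
  so R(z) = (1 + 4/5z)/(1 − 1/5z).

Need |R(x)|<1, x<0.
x=-1.59: |R|=0.2064
R=−1: 1+4/5x = −1+1/5x ⇒ -3/5x=2 ⇒ x=2/(-3/5)=-3.3333
Confirm numerically:
  x=-2.150: |R|=0.50350 <1
  x=-1.473: |R|=0.13780 <1
  x=-1.409: |R|=0.09924 <1
  x=-3.820: |R|=1.16553 >1
  x=-3.606: |R|=1.09505 >1
  x=-3.454: |R|=1.04282 >1
So |R|<1 on (-3.3333, 0).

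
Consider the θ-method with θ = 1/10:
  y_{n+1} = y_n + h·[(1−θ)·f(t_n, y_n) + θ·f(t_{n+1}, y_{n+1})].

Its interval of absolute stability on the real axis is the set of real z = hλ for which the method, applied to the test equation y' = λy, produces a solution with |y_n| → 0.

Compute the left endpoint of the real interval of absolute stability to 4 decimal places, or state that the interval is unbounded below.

On y'=λy, z=hλ:
  y_{n+1} = y_n + z·[9/10·y_n + 1/10·y_{n+1}] ⇒ (1 − 1/10z)y_{n+1} = (1 + 9/10z)y_n
  so R(z) = (1 + 9/10z)/(1 − 1/10z).

Find x<0 with |R(x)|<1.
x=-1.28: |R|=0.1348
R=−1: 1+9/10x = −1+1/10x ⇒ -4/5x=2 ⇒ x=2/(-4/5)=-2.5000
Confirm numerically:
  x=-1.699: |R|=0.45226 <1
  x=-1.607: |R|=0.38451 <1
  x=-1.101: |R|=0.00820 <1
  x=-2.987: |R|=1.29999 >1
  x=-2.819: |R|=1.19908 >1
Stable set (-2.5000, 0).

z* = -2.5000.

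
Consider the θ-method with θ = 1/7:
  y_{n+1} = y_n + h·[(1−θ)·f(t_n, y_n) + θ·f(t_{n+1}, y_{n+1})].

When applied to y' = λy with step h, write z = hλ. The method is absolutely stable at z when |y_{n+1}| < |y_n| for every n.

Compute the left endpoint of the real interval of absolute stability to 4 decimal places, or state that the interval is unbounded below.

On y'=λy, z=hλ:
  y_{n+1} = y_n + z·[6/7·y_n + 1/7·y_{n+1}] ⇒ (1 − 1/7z)y_{n+1} = (1 + 6/7z)y_n
  ⇒ R(z) = (1 + 6/7z)/(1 − 1/7z).

Find x<0 with |R(x)|<1.
x=-0.77: |R|=0.3063
R=−1: 1+6/7x = −1+1/7x ⇒ -5/7x=2 ⇒ x=2/(-5/7)=-2.8000
Confirm numerically:
  x=-2.697: |R|=0.94689 <1
  x=-2.293: |R|=0.72721 <1
  x=-1.919: |R|=0.50611 <1
  x=-1.756: |R|=0.40384 <1
  x=-3.309: |R|=1.24687 >1
  x=-3.122: |R|=1.15906 >1
Stable set (-2.8000, 0).

left endpoint -2.8000.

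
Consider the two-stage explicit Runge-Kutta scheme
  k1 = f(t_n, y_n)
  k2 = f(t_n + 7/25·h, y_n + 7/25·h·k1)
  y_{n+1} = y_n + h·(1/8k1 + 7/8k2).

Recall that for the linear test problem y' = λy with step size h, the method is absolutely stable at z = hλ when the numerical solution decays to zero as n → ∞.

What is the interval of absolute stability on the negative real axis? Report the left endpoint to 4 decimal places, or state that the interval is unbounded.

Set f=λy, z=hλ:
  k1=λy_n ⇒ h·k1=z·y_n;  k2=λ(1+7/25z)y_n ⇒ h·k2=z(1+7/25z)y_n
  y_{n+1}/y_n = 1 + 1/8z + 7/8z(1+7/25z) = 1 + z + 49/200z²
  R(z) = 1 + z + 49/200z².

Find x<0 with |R(x)|<1.
x=-0.71: |R|=0.4135
R=1: x+49/200x²=0 ⇒ x=−200/49=-4.0816; min R=1−1/(4·49/200)=-0.0204>−1
Confirm numerically:
  x=-2.725: |R|=0.09428 <1
  x=-2.459: |R|=0.02244 <1
  x=-1.829: |R|=0.00942 <1
  x=-4.543: |R|=1.51352 >1
  x=-4.527: |R|=1.49396 >1
  x=-4.280: |R|=1.20801 >1
So |R|<1 on (-4.0816, 0).

(-4.0816, 0).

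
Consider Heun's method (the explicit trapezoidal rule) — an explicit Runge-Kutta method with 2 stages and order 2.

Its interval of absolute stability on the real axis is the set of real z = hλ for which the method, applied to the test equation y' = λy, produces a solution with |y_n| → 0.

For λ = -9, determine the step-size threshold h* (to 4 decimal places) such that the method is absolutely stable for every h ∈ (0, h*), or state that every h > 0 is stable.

With y'=λy (z=hλ):
  order 2, 2-stage ⇒ R(z)=1+z+z^2/2
  (e.g. R(-0.91)=0.50405, |R|=0.50405)

Solve |R(x)|<1 on ℝ⁻.
x=-0.91: |R|=0.5041
|R(-1.18)|=0.5162 |R(-0.74)|=0.5338 |R(-0.67)|=0.5544
Bisect:
  x_lo=-2.7885 |R|=2.0994  x_hi=-0.2236 |R|=0.8014
  mid=-1.50606 |R|=0.62805 →hi
  mid=-2.14728 |R|=1.15813 →lo
  mid=-1.82667 |R|=0.84169 →hi
  mid=-1.98698 |R|=0.98706 →hi
  mid=-2.06713 |R|=1.06938 →lo
  mid=-2.02705 |R|=1.02742 →lo
  mid=-2.00702 |R|=1.00704 →lo
  mid=-1.99700 |R|=0.99700 →hi
  mid=-2.00201 |R|=1.00201 →lo
  mid=-1.99950 |R|=0.99950 →hi
  ...
  [-2.00013,-1.99997] ⇒ x*=-2.0000
So |R|<1 on (-2.0000, 0).

(-2.0000,0); λ=-9 ⇒ h* = 0.2222.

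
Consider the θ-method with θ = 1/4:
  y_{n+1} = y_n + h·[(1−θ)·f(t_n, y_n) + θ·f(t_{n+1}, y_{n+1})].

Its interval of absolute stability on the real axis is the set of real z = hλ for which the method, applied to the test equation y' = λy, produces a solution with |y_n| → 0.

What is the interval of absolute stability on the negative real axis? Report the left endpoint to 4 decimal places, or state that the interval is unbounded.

On y'=λy, z=hλ:
  y_{n+1} = y_n + z·[3/4·y_n + 1/4·y_{n+1}] ⇒ (1 − 1/4z)y_{n+1} = (1 + 3/4z)y_n
  so R(z) = (1 + 3/4z)/(1 − 1/4z).

Find x<0 with |R(x)|<1.
x=-1.26: |R|=0.0418
R=−1: 1+3/4x = −1+1/4x ⇒ -1/2x=2 ⇒ x=2/(-1/2)=-4.0000
Confirm numerically:
  x=-3.772: |R|=0.94133 <1
  x=-2.439: |R|=0.51514 <1
  x=-1.733: |R|=0.20914 <1
  x=-4.447: |R|=1.10584 >1
  x=-4.432: |R|=1.10247 >1
  x=-4.318: |R|=1.07646 >1
So |R|<1 on (-4.0000, 0).

z∈(-4.0000,0).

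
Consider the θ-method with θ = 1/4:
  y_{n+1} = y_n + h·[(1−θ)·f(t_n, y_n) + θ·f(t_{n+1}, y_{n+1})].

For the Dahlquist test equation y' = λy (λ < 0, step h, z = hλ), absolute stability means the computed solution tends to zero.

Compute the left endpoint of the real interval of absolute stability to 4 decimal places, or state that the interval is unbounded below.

left endpoint -4.0000.

Test eqn y'=λy, z=hλ:
  y_{n+1} = y_n + z·[3/4·y_n + 1/4·y_{n+1}] ⇒ (1 − 1/4z)y_{n+1} = (1 + 3/4z)y_n
  R(z) = (1 + 3/4z)/(1 − 1/4z).

Solve |R(x)|<1 on ℝ⁻.
x=-1.22: |R|=0.0651
R=−1: 1+3/4x = −1+1/4x ⇒ -1/2x=2 ⇒ x=2/(-1/2)=-4.0000
Confirm numerically:
  x=-3.078: |R|=0.73947 <1
  x=-2.720: |R|=0.61905 <1
  x=-2.632: |R|=0.58745 <1
  x=-2.476: |R|=0.52934 <1
  x=-4.307: |R|=1.07391 >1
  x=-4.074: |R|=1.01833 >1
Stable set (-4.0000, 0).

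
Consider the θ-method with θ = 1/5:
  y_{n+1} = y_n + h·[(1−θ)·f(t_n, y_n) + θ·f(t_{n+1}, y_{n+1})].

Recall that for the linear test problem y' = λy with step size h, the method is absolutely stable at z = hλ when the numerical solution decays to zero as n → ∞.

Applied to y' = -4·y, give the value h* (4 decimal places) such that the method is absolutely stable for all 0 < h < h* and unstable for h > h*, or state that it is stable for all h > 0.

(-3.3333,0); λ=-4 ⇒ h* = (10/3)/4 = 0.8333.

On y'=λy, z=hλ:
  y_{n+1} = y_n + z·[4/5·y_n + 1/5·y_{n+1}] ⇒ (1 − 1/5z)y_{n+1} = (1 + 4/5z)y_n
  Hence R(z) = (1 + 4/5z)/(1 − 1/5z).

Find x<0 with |R(x)|<1.
x=-0.45: |R|=0.5872
R=−1: 1+4/5x = −1+1/5x ⇒ -3/5x=2 ⇒ x=2/(-3/5)=-3.3333
Confirm numerically:
  x=-2.829: |R|=0.80674 <1
  x=-2.442: |R|=0.64069 <1
  x=-2.045: |R|=0.45138 <1
  x=-3.920: |R|=1.19731 >1
  x=-3.846: |R|=1.17386 >1
  x=-3.597: |R|=1.09201 >1
Interval (-3.3333, 0).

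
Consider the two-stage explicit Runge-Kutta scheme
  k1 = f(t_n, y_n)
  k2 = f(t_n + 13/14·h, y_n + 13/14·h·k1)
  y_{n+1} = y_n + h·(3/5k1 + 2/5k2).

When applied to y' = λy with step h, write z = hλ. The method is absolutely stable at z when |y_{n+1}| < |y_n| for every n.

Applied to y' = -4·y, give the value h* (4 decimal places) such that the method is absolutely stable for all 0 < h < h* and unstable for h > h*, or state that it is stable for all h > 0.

With y'=λy (z=hλ):
  k1=λy_n ⇒ h·k1=z·y_n;  k2=λ(1+13/14z)y_n ⇒ h·k2=z(1+13/14z)y_n
  y_{n+1}/y_n = 1 + 3/5z + 2/5z(1+13/14z) = 1 + z + 13/35z²
  ⇒ R(z) = 1 + z + 13/35z².

Solve |R(x)|<1 on ℝ⁻.
x=-0.77: |R|=0.4502
R=1: x+13/35x²=0 ⇒ x=−35/13=-2.6923; min R=1−1/(4·13/35)=0.3269>−1
Confirm numerically:
  x=-2.645: |R|=0.95352 <1
  x=-2.276: |R|=0.64807 <1
  x=-2.266: |R|=0.64120 <1
  x=-2.257: |R|=0.63508 <1
  x=-3.057: |R|=1.41409 >1
  x=-2.999: |R|=1.34163 >1
  x=-2.745: |R|=1.05372 >1
Interval (-2.6923, 0).

(-2.6923,0); λ=-4 ⇒ h* = (35/13)/4 = 0.6731.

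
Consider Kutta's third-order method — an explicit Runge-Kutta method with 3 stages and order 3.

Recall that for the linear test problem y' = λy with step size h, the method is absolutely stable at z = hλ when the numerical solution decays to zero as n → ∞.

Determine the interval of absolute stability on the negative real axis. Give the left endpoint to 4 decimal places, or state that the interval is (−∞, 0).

(-2.5127, 0).

With y'=λy (z=hλ):
  order 3, 3-stage ⇒ R(z)=1+z+z^2/2+z^3/6
  (e.g. R(-1.19)=0.23719, |R|=0.23719)

Solve |R(x)|<1 on ℝ⁻.
x=-1.19: |R|=0.2372
|R(-1.86)|=0.2027 |R(-1.75)|=0.1120 |R(-0.85)|=0.4089
Bisect:
  x_lo=-3.0447 |R|=2.1139  x_hi=-0.0994 |R|=0.9054
  mid=-1.57207 |R|=0.01610 →hi
  mid=-2.30840 |R|=0.69418 →hi
  mid=-2.67657 |R|=1.29040 →lo
  mid=-2.49249 |R|=0.96700 →hi
  mid=-2.58453 |R|=1.12199 →lo
  mid=-2.53851 |R|=1.04286 →lo
  mid=-2.51550 |R|=1.00453 →lo
  ...
  [-2.51280,-2.51262] ⇒ x*=-2.5127
Stable set (-2.5127, 0).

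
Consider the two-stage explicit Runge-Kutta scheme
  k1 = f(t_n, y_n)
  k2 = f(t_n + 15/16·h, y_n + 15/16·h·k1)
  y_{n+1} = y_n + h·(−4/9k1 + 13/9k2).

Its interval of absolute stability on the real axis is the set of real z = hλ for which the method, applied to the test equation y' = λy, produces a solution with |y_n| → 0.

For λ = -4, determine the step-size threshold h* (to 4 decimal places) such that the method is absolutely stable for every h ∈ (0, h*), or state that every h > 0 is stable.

On y'=λy, z=hλ:
  k1=λy_n ⇒ h·k1=z·y_n;  k2=λ(1+15/16z)y_n ⇒ h·k2=z(1+15/16z)y_n
  y_{n+1}/y_n = 1 − 4/9z + 13/9z(1+15/16z) = 1 + z + 65/48z²
  ⇒ R(z) = 1 + z + 65/48z².

Boundary: |R(x)|=1, x<0.
x=-1.52: |R|=2.6087
R=1: x+65/48x²=0 ⇒ x=−48/65=-0.7385; min R=1−1/(4·65/48)=0.8154>−1
Confirm numerically:
  x=-0.699: |R|=0.96265 <1
  x=-0.637: |R|=0.91248 <1
  x=-0.495: |R|=0.83680 <1
  x=-0.338: |R|=0.81671 <1
  x=-1.231: |R|=1.82105 >1
  x=-1.010: |R|=1.37139 >1
  x=-0.967: |R|=1.29927 >1
Stable set (-0.7385, 0).

(-0.7385,0); λ=-4 ⇒ h* = (48/65)/4 = 0.1846.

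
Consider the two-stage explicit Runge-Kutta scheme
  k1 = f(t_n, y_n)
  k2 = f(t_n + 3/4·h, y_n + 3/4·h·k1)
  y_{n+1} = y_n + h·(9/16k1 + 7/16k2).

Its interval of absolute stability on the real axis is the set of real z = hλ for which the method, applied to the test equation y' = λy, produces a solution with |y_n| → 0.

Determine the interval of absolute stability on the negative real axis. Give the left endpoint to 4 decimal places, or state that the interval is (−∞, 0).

z∈(-3.0476,0).

With y'=λy (z=hλ):
  k1=λy_n ⇒ h·k1=z·y_n;  k2=λ(1+3/4z)y_n ⇒ h·k2=z(1+3/4z)y_n
  y_{n+1}/y_n = 1 + 9/16z + 7/16z(1+3/4z) = 1 + z + 21/64z²
  R(z) = 1 + z + 21/64z².

Boundary: |R(x)|=1, x<0.
x=-0.3: |R|=0.7295
R=1: x+21/64x²=0 ⇒ x=−64/21=-3.0476; min R=1−1/(4·21/64)=0.2381>−1
Confirm numerically:
  x=-2.781: |R|=0.75671 <1
  x=-1.994: |R|=0.31064 <1
  x=-1.659: |R|=0.24409 <1
  x=-1.614: |R|=0.24076 <1
  x=-3.544: |R|=1.57723 >1
  x=-3.126: |R|=1.08040 >1
Stable set (-3.0476, 0).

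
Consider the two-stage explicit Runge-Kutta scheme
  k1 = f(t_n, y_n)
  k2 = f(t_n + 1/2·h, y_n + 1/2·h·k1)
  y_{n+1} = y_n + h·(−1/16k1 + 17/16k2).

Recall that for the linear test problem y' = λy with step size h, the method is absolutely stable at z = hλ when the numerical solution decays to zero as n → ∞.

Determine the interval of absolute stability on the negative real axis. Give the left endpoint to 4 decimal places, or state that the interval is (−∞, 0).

(-1.8824, 0).

Test eqn y'=λy, z=hλ:
  k1=λy_n ⇒ h·k1=z·y_n;  k2=λ(1+1/2z)y_n ⇒ h·k2=z(1+1/2z)y_n
  y_{n+1}/y_n = 1 − 1/16z + 17/16z(1+1/2z) = 1 + z + 17/32z²
  ⇒ R(z) = 1 + z + 17/32z².

Solve |R(x)|<1 on ℝ⁻.
x=-1.58: |R|=0.7462
R=1: x+17/32x²=0 ⇒ x=−32/17=-1.8824; min R=1−1/(4·17/32)=0.5294>−1
Confirm numerically:
  x=-1.711: |R|=0.84425 <1
  x=-1.207: |R|=0.56695 <1
  x=-0.918: |R|=0.52970 <1
  x=-0.859: |R|=0.53300 <1
  x=-2.130: |R|=1.28023 >1
  x=-2.124: |R|=1.27267 >1
  x=-2.104: |R|=1.24775 >1
Stable set (-1.8824, 0).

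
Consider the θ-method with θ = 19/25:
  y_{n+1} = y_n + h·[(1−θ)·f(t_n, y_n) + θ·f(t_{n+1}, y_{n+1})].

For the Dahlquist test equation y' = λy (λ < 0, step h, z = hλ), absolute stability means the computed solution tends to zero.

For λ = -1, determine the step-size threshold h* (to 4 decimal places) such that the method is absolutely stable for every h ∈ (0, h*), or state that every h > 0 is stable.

unbounded; (−∞, 0). Any h>0 works for λ=-1.

Set f=λy, z=hλ:
  y_{n+1} = y_n + z·[6/25·y_n + 19/25·y_{n+1}] ⇒ (1 − 19/25z)y_{n+1} = (1 + 6/25z)y_n
  R(z) = (1 + 6/25z)/(1 − 19/25z).

Boundary: |R(x)|=1, x<0.
x=-1.29: |R|=0.3486
x=-2: |R|=0.2063
x=-10: |R|=0.1628
x=-100: |R|=0.2987
θ=19/25≥1/2 ⇒ |1+6/25x|<|1−19/25x| ∀x<0 ⇒ interval (−∞,0).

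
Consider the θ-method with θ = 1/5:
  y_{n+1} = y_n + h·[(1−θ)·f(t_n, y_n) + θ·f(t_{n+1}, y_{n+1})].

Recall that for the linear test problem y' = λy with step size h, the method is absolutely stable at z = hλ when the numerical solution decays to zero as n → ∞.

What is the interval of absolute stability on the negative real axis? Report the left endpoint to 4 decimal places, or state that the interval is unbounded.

Test eqn y'=λy, z=hλ:
  y_{n+1} = y_n + z·[4/5·y_n + 1/5·y_{n+1}] ⇒ (1 − 1/5z)y_{n+1} = (1 + 4/5z)y_n
  so R(z) = (1 + 4/5z)/(1 − 1/5z).

Solve |R(x)|<1 on ℝ⁻.
x=-0.65: |R|=0.4248
R=−1: 1+4/5x = −1+1/5x ⇒ -3/5x=2 ⇒ x=2/(-3/5)=-3.3333
Confirm numerically:
  x=-2.900: |R|=0.83544 <1
  x=-2.479: |R|=0.65731 <1
  x=-1.698: |R|=0.26754 <1
  x=-3.917: |R|=1.19637 >1
  x=-3.396: |R|=1.02239 >1
So |R|<1 on (-3.3333, 0).

z∈(-3.3333,0).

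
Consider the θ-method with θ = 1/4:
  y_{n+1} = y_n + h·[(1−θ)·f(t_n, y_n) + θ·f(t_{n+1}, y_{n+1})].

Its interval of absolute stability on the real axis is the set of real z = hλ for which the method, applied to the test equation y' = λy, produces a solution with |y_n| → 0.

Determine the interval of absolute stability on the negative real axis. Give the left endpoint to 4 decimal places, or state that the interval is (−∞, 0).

(-4.0000, 0).

Set f=λy, z=hλ:
  y_{n+1} = y_n + z·[3/4·y_n + 1/4·y_{n+1}] ⇒ (1 − 1/4z)y_{n+1} = (1 + 3/4z)y_n
  Hence R(z) = (1 + 3/4z)/(1 − 1/4z).

Need |R(x)|<1, x<0.
x=-0.74: |R|=0.3755
R=−1: 1+3/4x = −1+1/4x ⇒ -1/2x=2 ⇒ x=2/(-1/2)=-4.0000
Confirm numerically:
  x=-3.561: |R|=0.88388 <1
  x=-2.360: |R|=0.48428 <1
  x=-2.312: |R|=0.46515 <1
  x=-1.687: |R|=0.18657 <1
  x=-4.589: |R|=1.13715 >1
  x=-4.176: |R|=1.04305 >1
  x=-4.033: |R|=1.00822 >1
So |R|<1 on (-4.0000, 0).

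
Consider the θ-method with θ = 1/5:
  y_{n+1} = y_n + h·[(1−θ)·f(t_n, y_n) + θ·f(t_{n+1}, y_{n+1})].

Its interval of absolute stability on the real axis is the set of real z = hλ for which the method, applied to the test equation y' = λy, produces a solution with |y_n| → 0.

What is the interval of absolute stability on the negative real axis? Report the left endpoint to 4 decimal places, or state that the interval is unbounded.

Test eqn y'=λy, z=hλ:
  y_{n+1} = y_n + z·[4/5·y_n + 1/5·y_{n+1}] ⇒ (1 − 1/5z)y_{n+1} = (1 + 4/5z)y_n
  ⇒ R(z) = (1 + 4/5z)/(1 − 1/5z).

Solve |R(x)|<1 on ℝ⁻.
x=-1.64: |R|=0.2349
R=−1: 1+4/5x = −1+1/5x ⇒ -3/5x=2 ⇒ x=2/(-3/5)=-3.3333
Confirm numerically:
  x=-2.148: |R|=0.50252 <1
  x=-2.094: |R|=0.47590 <1
  x=-1.615: |R|=0.22071 <1
  x=-1.408: |R|=0.09863 <1
  x=-3.384: |R|=1.01813 >1
  x=-3.355: |R|=1.00778 >1
Interval (-3.3333, 0).

(-3.3333, 0).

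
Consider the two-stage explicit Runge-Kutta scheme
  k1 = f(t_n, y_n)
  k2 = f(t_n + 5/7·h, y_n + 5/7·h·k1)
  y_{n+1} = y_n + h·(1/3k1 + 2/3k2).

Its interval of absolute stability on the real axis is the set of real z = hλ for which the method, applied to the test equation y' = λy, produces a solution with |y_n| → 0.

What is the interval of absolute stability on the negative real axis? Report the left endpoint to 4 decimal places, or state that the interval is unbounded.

z∈(-2.1000,0).

Set f=λy, z=hλ:
  k1=λy_n ⇒ h·k1=z·y_n;  k2=λ(1+5/7z)y_n ⇒ h·k2=z(1+5/7z)y_n
  y_{n+1}/y_n = 1 + 1/3z + 2/3z(1+5/7z) = 1 + z + 10/21z²
  so R(z) = 1 + z + 10/21z².

Boundary: |R(x)|=1, x<0.
x=-0.89: |R|=0.4872
R=1: x+10/21x²=0 ⇒ x=−21/10=-2.1000; min R=1−1/(4·10/21)=0.4750>−1
Confirm numerically:
  x=-1.078: |R|=0.47537 <1
  x=-1.050: |R|=0.47500 <1
  x=-1.034: |R|=0.47512 <1
  x=-2.637: |R|=1.67432 >1
  x=-2.153: |R|=1.05434 >1
So |R|<1 on (-2.1000, 0).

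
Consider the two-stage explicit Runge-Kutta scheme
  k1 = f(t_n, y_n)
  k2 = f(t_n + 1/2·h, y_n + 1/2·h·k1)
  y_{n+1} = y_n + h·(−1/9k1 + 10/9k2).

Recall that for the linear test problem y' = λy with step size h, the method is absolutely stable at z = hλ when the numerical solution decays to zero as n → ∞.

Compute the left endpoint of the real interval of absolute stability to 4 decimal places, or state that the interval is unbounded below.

left endpoint -1.8000.

Set f=λy, z=hλ:
  k1=λy_n ⇒ h·k1=z·y_n;  k2=λ(1+1/2z)y_n ⇒ h·k2=z(1+1/2z)y_n
  y_{n+1}/y_n = 1 − 1/9z + 10/9z(1+1/2z) = 1 + z + 5/9z²
  Hence R(z) = 1 + z + 5/9z².

Boundary: |R(x)|=1, x<0.
x=-0.53: |R|=0.6261
R=1: x+5/9x²=0 ⇒ x=−9/5=-1.8000; min R=1−1/(4·5/9)=0.5500>−1
Confirm numerically:
  x=-1.236: |R|=0.61272 <1
  x=-1.055: |R|=0.56335 <1
  x=-0.928: |R|=0.55044 <1
  x=-0.761: |R|=0.56073 <1
  x=-2.235: |R|=1.54013 >1
  x=-2.090: |R|=1.33672 >1
Interval (-1.8000, 0).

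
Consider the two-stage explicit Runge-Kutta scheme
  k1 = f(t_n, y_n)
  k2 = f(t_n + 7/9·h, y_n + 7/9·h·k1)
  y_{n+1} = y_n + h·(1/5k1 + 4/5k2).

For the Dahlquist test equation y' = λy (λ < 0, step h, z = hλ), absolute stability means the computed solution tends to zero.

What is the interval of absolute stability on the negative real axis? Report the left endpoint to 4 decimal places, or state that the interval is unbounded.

Test eqn y'=λy, z=hλ:
  k1=λy_n ⇒ h·k1=z·y_n;  k2=λ(1+7/9z)y_n ⇒ h·k2=z(1+7/9z)y_n
  y_{n+1}/y_n = 1 + 1/5z + 4/5z(1+7/9z) = 1 + z + 28/45z²
  so R(z) = 1 + z + 28/45z².

Need |R(x)|<1, x<0.
x=-1.66: |R|=1.0546
R=1: x+28/45x²=0 ⇒ x=−45/28=-1.6071; min R=1−1/(4·28/45)=0.5982>−1
Confirm numerically:
  x=-1.516: |R|=0.91403 <1
  x=-1.248: |R|=0.72111 <1
  x=-1.011: |R|=0.62499 <1
  x=-0.679: |R|=0.60787 <1
  x=-2.078: |R|=1.60881 >1
  x=-2.075: |R|=1.60406 >1
  x=-1.832: |R|=1.25632 >1
Stable set (-1.6071, 0).

(-1.6071, 0).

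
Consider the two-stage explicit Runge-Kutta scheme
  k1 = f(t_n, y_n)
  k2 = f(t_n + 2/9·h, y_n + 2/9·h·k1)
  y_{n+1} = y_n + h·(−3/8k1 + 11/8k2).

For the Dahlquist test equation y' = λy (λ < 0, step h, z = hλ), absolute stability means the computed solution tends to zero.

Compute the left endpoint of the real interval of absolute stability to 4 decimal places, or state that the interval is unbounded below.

With y'=λy (z=hλ):
  k1=λy_n ⇒ h·k1=z·y_n;  k2=λ(1+2/9z)y_n ⇒ h·k2=z(1+2/9z)y_n
  y_{n+1}/y_n = 1 − 3/8z + 11/8z(1+2/9z) = 1 + z + 11/36z²
  R(z) = 1 + z + 11/36z².

Find x<0 with |R(x)|<1.
x=-0.65: |R|=0.4791
R=1: x+11/36x²=0 ⇒ x=−36/11=-3.2727; min R=1−1/(4·11/36)=0.1818>−1
Confirm numerically:
  x=-2.733: |R|=0.54928 <1
  x=-2.083: |R|=0.24277 <1
  x=-1.588: |R|=0.18253 <1
  x=-1.497: |R|=0.18775 <1
  x=-3.590: |R|=1.34803 >1
  x=-3.547: |R|=1.29726 >1
Interval (-3.2727, 0).

left endpoint -3.2727.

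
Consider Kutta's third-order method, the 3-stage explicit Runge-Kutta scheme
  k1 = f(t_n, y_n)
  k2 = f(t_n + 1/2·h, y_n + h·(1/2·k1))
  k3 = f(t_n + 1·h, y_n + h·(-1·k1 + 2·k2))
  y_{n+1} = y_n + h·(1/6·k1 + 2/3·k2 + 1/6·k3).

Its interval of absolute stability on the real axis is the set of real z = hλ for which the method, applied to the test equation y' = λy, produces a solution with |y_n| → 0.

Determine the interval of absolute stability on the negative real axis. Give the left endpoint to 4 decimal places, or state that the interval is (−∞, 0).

Test eqn y'=λy, z=hλ:
  order 3, 3-stage ⇒ R(z)=1+z+z^2/2+z^3/6
  (e.g. R(-0.78)=0.44511, |R|=0.44511)

Find x<0 with |R(x)|<1.
x=-0.78: |R|=0.4451
|R(-2.7)|=1.3355 |R(-2.68)|=1.2969 |R(-2.09)|=0.4275
Bisect:
  x_lo=-3.2888 |R|=2.8095  x_hi=-0.1550 |R|=0.8564
  mid=-1.72193 |R|=0.09034 →hi
  mid=-2.50538 |R|=0.98793 →hi
  mid=-2.89711 |R|=1.75317 →lo
  mid=-2.70124 |R|=1.33792 →lo
  mid=-2.60331 |R|=1.15524 →lo
  mid=-2.55435 |R|=1.06972 →lo
  mid=-2.52986 |R|=1.02837 →lo
  ...
  [-2.51284,-2.51265] ⇒ x*=-2.5127
Interval (-2.5127, 0).

z∈(-2.5127,0).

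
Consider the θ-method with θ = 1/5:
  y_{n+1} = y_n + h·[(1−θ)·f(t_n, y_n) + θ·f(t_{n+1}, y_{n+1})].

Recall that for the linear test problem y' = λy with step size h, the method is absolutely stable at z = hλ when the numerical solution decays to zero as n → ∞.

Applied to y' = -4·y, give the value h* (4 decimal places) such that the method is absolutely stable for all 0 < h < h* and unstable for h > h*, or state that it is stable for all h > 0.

On y'=λy, z=hλ:
  y_{n+1} = y_n + z·[4/5·y_n + 1/5·y_{n+1}] ⇒ (1 − 1/5z)y_{n+1} = (1 + 4/5z)y_n
  so R(z) = (1 + 4/5z)/(1 − 1/5z).

Boundary: |R(x)|=1, x<0.
x=-1.7: |R|=0.2687
R=−1: 1+4/5x = −1+1/5x ⇒ -3/5x=2 ⇒ x=2/(-3/5)=-3.3333
Confirm numerically:
  x=-3.254: |R|=0.97117 <1
  x=-2.875: |R|=0.82540 <1
  x=-2.240: |R|=0.54696 <1
  x=-1.785: |R|=0.31540 <1
  x=-3.669: |R|=1.11616 >1
  x=-3.644: |R|=1.10782 >1
So |R|<1 on (-3.3333, 0).

(-3.3333,0); λ=-4 ⇒ h* = (10/3)/4 = 0.8333.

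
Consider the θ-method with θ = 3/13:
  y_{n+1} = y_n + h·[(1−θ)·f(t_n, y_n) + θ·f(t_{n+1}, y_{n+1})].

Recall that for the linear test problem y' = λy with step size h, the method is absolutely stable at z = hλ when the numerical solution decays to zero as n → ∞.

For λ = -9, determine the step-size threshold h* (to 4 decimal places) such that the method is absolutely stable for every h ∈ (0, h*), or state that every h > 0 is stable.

Set f=λy, z=hλ:
  y_{n+1} = y_n + z·[10/13·y_n + 3/13·y_{n+1}] ⇒ (1 − 3/13z)y_{n+1} = (1 + 10/13z)y_n
  R(z) = (1 + 10/13z)/(1 − 3/13z).

Solve |R(x)|<1 on ℝ⁻.
x=-1.35: |R|=0.0293
R=−1: 1+10/13x = −1+3/13x ⇒ -7/13x=2 ⇒ x=2/(-7/13)=-3.7143
Confirm numerically:
  x=-1.816: |R|=0.27971 <1
  x=-1.655: |R|=0.19761 <1
  x=-1.558: |R|=0.14598 <1
  x=-4.036: |R|=1.08969 >1
  x=-3.959: |R|=1.06886 >1
  x=-3.830: |R|=1.03307 >1
Stable set (-3.7143, 0).

(-3.7143,0); λ=-9 ⇒ h* = (26/7)/9 = 0.4127.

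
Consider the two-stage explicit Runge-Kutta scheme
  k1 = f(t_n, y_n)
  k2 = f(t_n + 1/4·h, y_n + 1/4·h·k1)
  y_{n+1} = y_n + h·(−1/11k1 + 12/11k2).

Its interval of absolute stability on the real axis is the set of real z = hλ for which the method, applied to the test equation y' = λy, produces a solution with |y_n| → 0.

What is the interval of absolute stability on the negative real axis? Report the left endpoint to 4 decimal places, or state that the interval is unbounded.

z∈(-3.6667,0).

Test eqn y'=λy, z=hλ:
  k1=λy_n ⇒ h·k1=z·y_n;  k2=λ(1+1/4z)y_n ⇒ h·k2=z(1+1/4z)y_n
  y_{n+1}/y_n = 1 − 1/11z + 12/11z(1+1/4z) = 1 + z + 3/11z²
  Hence R(z) = 1 + z + 3/11z².

Need |R(x)|<1, x<0.
x=-1.76: |R|=0.0848
R=1: x+3/11x²=0 ⇒ x=−11/3=-3.6667; min R=1−1/(4·3/11)=0.0833>−1
Confirm numerically:
  x=-2.322: |R|=0.14846 <1
  x=-1.823: |R|=0.08336 <1
  x=-1.561: |R|=0.10356 <1
  x=-3.996: |R|=1.35891 >1
  x=-3.703: |R|=1.03669 >1
Stable set (-3.6667, 0).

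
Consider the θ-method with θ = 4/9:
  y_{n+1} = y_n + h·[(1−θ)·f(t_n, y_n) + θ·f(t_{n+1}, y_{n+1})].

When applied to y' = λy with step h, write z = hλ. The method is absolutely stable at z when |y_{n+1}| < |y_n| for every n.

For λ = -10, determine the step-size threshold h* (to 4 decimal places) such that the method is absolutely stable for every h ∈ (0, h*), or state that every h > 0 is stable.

(-18.0000,0); λ=-10 ⇒ h* = (18)/10 = 1.8000.

Set f=λy, z=hλ:
  y_{n+1} = y_n + z·[5/9·y_n + 4/9·y_{n+1}] ⇒ (1 − 4/9z)y_{n+1} = (1 + 5/9z)y_n
  so R(z) = (1 + 5/9z)/(1 − 4/9z).

Boundary: |R(x)|=1, x<0.
x=-1.45: |R|=0.1182
R=−1: 1+5/9x = −1+4/9x ⇒ -1/9x=2 ⇒ x=2/(-1/9)=-18.0000
Confirm numerically:
  x=-14.694: |R|=0.95122 <1
  x=-9.921: |R|=0.83405 <1
  x=-7.845: |R|=0.74851 <1
  x=-18.458: |R|=1.00553 >1
  x=-18.429: |R|=1.00519 >1
  x=-18.021: |R|=1.00026 >1
Stable set (-18.0000, 0).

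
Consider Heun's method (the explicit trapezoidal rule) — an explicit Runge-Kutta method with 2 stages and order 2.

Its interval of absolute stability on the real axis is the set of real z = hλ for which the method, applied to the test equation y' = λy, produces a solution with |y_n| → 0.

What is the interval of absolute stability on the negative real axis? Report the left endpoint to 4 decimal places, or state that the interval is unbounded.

Test eqn y'=λy, z=hλ:
  order 2, 2-stage ⇒ R(z)=1+z+z^2/2
  (e.g. R(-0.7)=0.54500, |R|=0.54500)

Find x<0 with |R(x)|<1.
x=-0.7: |R|=0.5450
|R(-2.25)|=1.2812 |R(-1.64)|=0.7048 |R(-1.29)|=0.5421
Bisect:
  x_lo=-2.8903 |R|=2.2866  x_hi=-0.3672 |R|=0.7002
  mid=-1.62877 |R|=0.69767 →hi
  mid=-2.25954 |R|=1.29322 →lo
  mid=-1.94415 |R|=0.94571 →hi
  mid=-2.10185 |R|=1.10703 →lo
  mid=-2.02300 |R|=1.02326 →lo
  mid=-1.98358 |R|=0.98371 →hi
  mid=-2.00329 |R|=1.00329 →lo
  mid=-1.99343 |R|=0.99345 →hi
  mid=-1.99836 |R|=0.99836 →hi
  ...
  [-2.00005,-1.99990] ⇒ x*=-2.0000
So |R|<1 on (-2.0000, 0).

z∈(-2.0000,0).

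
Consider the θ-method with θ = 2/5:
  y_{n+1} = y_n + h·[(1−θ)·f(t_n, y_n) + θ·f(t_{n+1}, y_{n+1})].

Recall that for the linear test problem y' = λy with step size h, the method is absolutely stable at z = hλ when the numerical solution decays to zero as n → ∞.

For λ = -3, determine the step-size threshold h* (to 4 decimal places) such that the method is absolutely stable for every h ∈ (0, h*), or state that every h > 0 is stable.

With y'=λy (z=hλ):
  y_{n+1} = y_n + z·[3/5·y_n + 2/5·y_{n+1}] ⇒ (1 − 2/5z)y_{n+1} = (1 + 3/5z)y_n
  Hence R(z) = (1 + 3/5z)/(1 − 2/5z).

Solve |R(x)|<1 on ℝ⁻.
x=-0.62: |R|=0.5032
R=−1: 1+3/5x = −1+2/5x ⇒ -1/5x=2 ⇒ x=2/(-1/5)=-10.0000
Confirm numerically:
  x=-9.852: |R|=0.99401 <1
  x=-7.438: |R|=0.87110 <1
  x=-5.804: |R|=0.74735 <1
  x=-4.297: |R|=0.58048 <1
  x=-10.581: |R|=1.02221 >1
  x=-10.407: |R|=1.01577 >1
  x=-10.213: |R|=1.00838 >1
Stable set (-10.0000, 0).

(-10.0000,0); λ=-3 ⇒ h* = (10)/3 = 3.3333.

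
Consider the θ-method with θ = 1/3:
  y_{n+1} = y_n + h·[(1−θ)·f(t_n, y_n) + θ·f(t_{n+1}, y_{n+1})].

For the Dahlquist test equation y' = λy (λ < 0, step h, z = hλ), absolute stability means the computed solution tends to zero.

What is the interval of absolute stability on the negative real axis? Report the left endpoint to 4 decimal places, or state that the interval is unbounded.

Set f=λy, z=hλ:
  y_{n+1} = y_n + z·[2/3·y_n + 1/3·y_{n+1}] ⇒ (1 − 1/3z)y_{n+1} = (1 + 2/3z)y_n
  ⇒ R(z) = (1 + 2/3z)/(1 − 1/3z).

Need |R(x)|<1, x<0.
x=-1.69: |R|=0.0810
R=−1: 1+2/3x = −1+1/3x ⇒ -1/3x=2 ⇒ x=2/(-1/3)=-6.0000
Confirm numerically:
  x=-4.732: |R|=0.83601 <1
  x=-3.105: |R|=0.52580 <1
  x=-2.509: |R|=0.36631 <1
  x=-6.571: |R|=1.05966 >1
  x=-6.074: |R|=1.00816 >1
Interval (-6.0000, 0).

z∈(-6.0000,0).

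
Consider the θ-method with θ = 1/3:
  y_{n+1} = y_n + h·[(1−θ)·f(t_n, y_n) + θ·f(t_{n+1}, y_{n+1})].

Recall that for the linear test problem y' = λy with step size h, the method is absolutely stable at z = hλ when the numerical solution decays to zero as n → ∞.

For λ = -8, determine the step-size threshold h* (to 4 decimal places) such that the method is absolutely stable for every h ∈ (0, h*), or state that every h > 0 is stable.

(-6.0000,0); λ=-8 ⇒ h* = (6)/8 = 0.7500.

Set f=λy, z=hλ:
  y_{n+1} = y_n + z·[2/3·y_n + 1/3·y_{n+1}] ⇒ (1 − 1/3z)y_{n+1} = (1 + 2/3z)y_n
  Hence R(z) = (1 + 2/3z)/(1 − 1/3z).

Solve |R(x)|<1 on ℝ⁻.
x=-1.2: |R|=0.1429
R=−1: 1+2/3x = −1+1/3x ⇒ -1/3x=2 ⇒ x=2/(-1/3)=-6.0000
Confirm numerically:
  x=-5.122: |R|=0.89190 <1
  x=-4.993: |R|=0.87401 <1
  x=-4.972: |R|=0.87105 <1
  x=-3.970: |R|=0.70875 <1
  x=-6.476: |R|=1.05023 >1
  x=-6.053: |R|=1.00585 >1
Interval (-6.0000, 0).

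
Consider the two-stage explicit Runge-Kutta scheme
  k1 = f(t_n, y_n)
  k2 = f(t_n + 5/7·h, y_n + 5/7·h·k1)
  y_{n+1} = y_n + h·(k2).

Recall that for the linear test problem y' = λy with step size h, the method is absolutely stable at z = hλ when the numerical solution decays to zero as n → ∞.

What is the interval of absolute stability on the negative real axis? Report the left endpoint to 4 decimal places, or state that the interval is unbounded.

Set f=λy, z=hλ:
  k1=λy_n ⇒ h·k1=z·y_n;  k2=λ(1+5/7z)y_n ⇒ h·k2=z(1+5/7z)y_n
  y_{n+1}/y_n = 1 + z(1+5/7z) = 1 + z + 5/7z²
  ⇒ R(z) = 1 + z + 5/7z².

Boundary: |R(x)|=1, x<0.
x=-0.48: |R|=0.6846
R=1: x+5/7x²=0 ⇒ x=−7/5=-1.4000; min R=1−1/(4·5/7)=0.6500>−1
Confirm numerically:
  x=-1.144: |R|=0.79081 <1
  x=-1.130: |R|=0.78207 <1
  x=-1.028: |R|=0.72685 <1
  x=-0.780: |R|=0.65457 <1
  x=-1.858: |R|=1.60783 >1
  x=-1.763: |R|=1.45712 >1
  x=-1.485: |R|=1.09016 >1
So |R|<1 on (-1.4000, 0).

z∈(-1.4000,0).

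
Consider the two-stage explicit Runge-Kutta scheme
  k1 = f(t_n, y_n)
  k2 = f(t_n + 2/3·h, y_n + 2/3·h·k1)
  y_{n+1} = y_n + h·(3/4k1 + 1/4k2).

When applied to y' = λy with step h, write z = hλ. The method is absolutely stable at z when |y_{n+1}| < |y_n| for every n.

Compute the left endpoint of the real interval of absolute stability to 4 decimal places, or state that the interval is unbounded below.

Set f=λy, z=hλ:
  k1=λy_n ⇒ h·k1=z·y_n;  k2=λ(1+2/3z)y_n ⇒ h·k2=z(1+2/3z)y_n
  y_{n+1}/y_n = 1 + 3/4z + 1/4z(1+2/3z) = 1 + z + 1/6z²
  Hence R(z) = 1 + z + 1/6z².

Find x<0 with |R(x)|<1.
x=-1.1: |R|=0.1017
R=1: x+1/6x²=0 ⇒ x=−6=-6.0000; min R=1−1/(4·1/6)=-0.5000>−1
Confirm numerically:
  x=-5.027: |R|=0.18479 <1
  x=-3.807: |R|=0.39146 <1
  x=-2.657: |R|=0.48039 <1
  x=-6.492: |R|=1.53234 >1
  x=-6.339: |R|=1.35815 >1
  x=-6.141: |R|=1.14431 >1
Stable set (-6.0000, 0).

z* = -6.0000.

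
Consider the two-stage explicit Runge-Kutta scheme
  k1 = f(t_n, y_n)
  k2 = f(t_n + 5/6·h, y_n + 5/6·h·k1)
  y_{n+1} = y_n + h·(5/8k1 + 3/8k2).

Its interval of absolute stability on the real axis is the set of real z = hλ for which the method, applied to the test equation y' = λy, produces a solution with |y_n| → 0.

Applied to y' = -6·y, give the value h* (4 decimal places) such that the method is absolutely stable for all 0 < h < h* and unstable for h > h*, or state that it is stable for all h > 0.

Set f=λy, z=hλ:
  k1=λy_n ⇒ h·k1=z·y_n;  k2=λ(1+5/6z)y_n ⇒ h·k2=z(1+5/6z)y_n
  y_{n+1}/y_n = 1 + 5/8z + 3/8z(1+5/6z) = 1 + z + 5/16z²
  ⇒ R(z) = 1 + z + 5/16z².

Need |R(x)|<1, x<0.
x=-0.41: |R|=0.6425
R=1: x+5/16x²=0 ⇒ x=−16/5=-3.2000; min R=1−1/(4·5/16)=0.2000>−1
Confirm numerically:
  x=-2.260: |R|=0.33612 <1
  x=-1.391: |R|=0.21365 <1
  x=-1.353: |R|=0.21907 <1
  x=-3.761: |R|=1.65935 >1
  x=-3.505: |R|=1.33407 >1
  x=-3.449: |R|=1.26838 >1
Interval (-3.2000, 0).

(-3.2000,0); λ=-6 ⇒ h* = (16/5)/6 = 0.5333.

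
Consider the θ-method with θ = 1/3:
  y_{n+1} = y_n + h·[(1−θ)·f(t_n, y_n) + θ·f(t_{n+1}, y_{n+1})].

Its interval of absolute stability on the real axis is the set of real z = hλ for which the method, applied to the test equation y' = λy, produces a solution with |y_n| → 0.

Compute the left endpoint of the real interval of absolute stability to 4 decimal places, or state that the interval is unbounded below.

On y'=λy, z=hλ:
  y_{n+1} = y_n + z·[2/3·y_n + 1/3·y_{n+1}] ⇒ (1 − 1/3z)y_{n+1} = (1 + 2/3z)y_n
  ⇒ R(z) = (1 + 2/3z)/(1 − 1/3z).

Need |R(x)|<1, x<0.
x=-1.61: |R|=0.0477
R=−1: 1+2/3x = −1+1/3x ⇒ -1/3x=2 ⇒ x=2/(-1/3)=-6.0000
Confirm numerically:
  x=-5.436: |R|=0.93314 <1
  x=-5.420: |R|=0.93112 <1
  x=-5.162: |R|=0.89733 <1
  x=-2.679: |R|=0.41521 <1
  x=-6.279: |R|=1.03007 >1
  x=-6.268: |R|=1.02892 >1
So |R|<1 on (-6.0000, 0).

left endpoint -6.0000.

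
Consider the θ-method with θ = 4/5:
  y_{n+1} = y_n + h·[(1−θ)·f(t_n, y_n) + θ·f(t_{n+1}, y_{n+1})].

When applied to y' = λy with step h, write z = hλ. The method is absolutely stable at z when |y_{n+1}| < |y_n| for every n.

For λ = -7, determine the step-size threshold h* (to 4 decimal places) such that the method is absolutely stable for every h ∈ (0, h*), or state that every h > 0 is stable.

(−∞, 0) — no finite endpoint. Any h>0 works for λ=-7.

On y'=λy, z=hλ:
  y_{n+1} = y_n + z·[1/5·y_n + 4/5·y_{n+1}] ⇒ (1 − 4/5z)y_{n+1} = (1 + 1/5z)y_n
  ⇒ R(z) = (1 + 1/5z)/(1 − 4/5z).

Find x<0 with |R(x)|<1.
x=-0.85: |R|=0.4940
x=-2: |R|=0.2308
x=-10: |R|=0.1111
x=-100: |R|=0.2346
θ=4/5≥1/2 ⇒ |1+1/5x|<|1−4/5x| ∀x<0 ⇒ interval (−∞,0).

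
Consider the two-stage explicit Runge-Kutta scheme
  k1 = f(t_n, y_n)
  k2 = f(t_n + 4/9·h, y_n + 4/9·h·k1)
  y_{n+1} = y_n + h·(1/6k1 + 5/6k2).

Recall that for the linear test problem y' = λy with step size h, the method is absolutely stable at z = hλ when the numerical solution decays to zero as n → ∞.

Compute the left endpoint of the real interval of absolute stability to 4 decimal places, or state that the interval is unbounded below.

z* = -2.7000.

On y'=λy, z=hλ:
  k1=λy_n ⇒ h·k1=z·y_n;  k2=λ(1+4/9z)y_n ⇒ h·k2=z(1+4/9z)y_n
  y_{n+1}/y_n = 1 + 1/6z + 5/6z(1+4/9z) = 1 + z + 10/27z²
  ⇒ R(z) = 1 + z + 10/27z².

Solve |R(x)|<1 on ℝ⁻.
x=-0.7: |R|=0.4815
R=1: x+10/27x²=0 ⇒ x=−27/10=-2.7000; min R=1−1/(4·10/27)=0.3250>−1
Confirm numerically:
  x=-1.928: |R|=0.44873 <1
  x=-1.319: |R|=0.32536 <1
  x=-1.241: |R|=0.32940 <1
  x=-3.261: |R|=1.67756 >1
  x=-2.972: |R|=1.29940 >1
  x=-2.884: |R|=1.19654 >1
Stable set (-2.7000, 0).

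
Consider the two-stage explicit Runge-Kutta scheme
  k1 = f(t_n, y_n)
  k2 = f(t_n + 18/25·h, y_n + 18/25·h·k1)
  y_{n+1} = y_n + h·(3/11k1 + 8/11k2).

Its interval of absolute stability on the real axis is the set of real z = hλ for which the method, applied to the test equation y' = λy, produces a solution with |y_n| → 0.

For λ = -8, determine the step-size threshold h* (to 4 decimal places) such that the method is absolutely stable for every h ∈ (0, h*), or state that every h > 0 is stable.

(-1.9097,0); λ=-8 ⇒ h* = (275/144)/8 = 0.2387.

Test eqn y'=λy, z=hλ:
  k1=λy_n ⇒ h·k1=z·y_n;  k2=λ(1+18/25z)y_n ⇒ h·k2=z(1+18/25z)y_n
  y_{n+1}/y_n = 1 + 3/11z + 8/11z(1+18/25z) = 1 + z + 144/275z²
  R(z) = 1 + z + 144/275z².

Boundary: |R(x)|=1, x<0.
x=-1.6: |R|=0.7405
R=1: x+144/275x²=0 ⇒ x=−275/144=-1.9097; min R=1−1/(4·144/275)=0.5226>−1
Confirm numerically:
  x=-1.539: |R|=0.70124 <1
  x=-1.467: |R|=0.65991 <1
  x=-1.288: |R|=0.58068 <1
  x=-1.130: |R|=0.53863 <1
  x=-2.407: |R|=1.62677 >1
  x=-2.188: |R|=1.31883 >1
  x=-2.101: |R|=1.21044 >1
Stable set (-1.9097, 0).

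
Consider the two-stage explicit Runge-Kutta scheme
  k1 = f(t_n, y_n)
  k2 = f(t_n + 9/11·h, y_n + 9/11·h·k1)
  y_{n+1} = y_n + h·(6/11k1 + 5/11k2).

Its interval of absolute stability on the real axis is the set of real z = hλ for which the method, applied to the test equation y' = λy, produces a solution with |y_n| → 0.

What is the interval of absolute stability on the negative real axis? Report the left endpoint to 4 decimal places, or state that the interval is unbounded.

Set f=λy, z=hλ:
  k1=λy_n ⇒ h·k1=z·y_n;  k2=λ(1+9/11z)y_n ⇒ h·k2=z(1+9/11z)y_n
  y_{n+1}/y_n = 1 + 6/11z + 5/11z(1+9/11z) = 1 + z + 45/121z²
  R(z) = 1 + z + 45/121z².

Need |R(x)|<1, x<0.
x=-0.5: |R|=0.5930
R=1: x+45/121x²=0 ⇒ x=−121/45=-2.6889; min R=1−1/(4·45/121)=0.3278>−1
Confirm numerically:
  x=-2.549: |R|=0.86739 <1
  x=-1.382: |R|=0.32830 <1
  x=-1.293: |R|=0.32876 <1
  x=-1.131: |R|=0.34472 <1
  x=-3.116: |R|=1.49495 >1
  x=-2.871: |R|=1.19444 >1
  x=-2.769: |R|=1.08250 >1
So |R|<1 on (-2.6889, 0).

(-2.6889, 0).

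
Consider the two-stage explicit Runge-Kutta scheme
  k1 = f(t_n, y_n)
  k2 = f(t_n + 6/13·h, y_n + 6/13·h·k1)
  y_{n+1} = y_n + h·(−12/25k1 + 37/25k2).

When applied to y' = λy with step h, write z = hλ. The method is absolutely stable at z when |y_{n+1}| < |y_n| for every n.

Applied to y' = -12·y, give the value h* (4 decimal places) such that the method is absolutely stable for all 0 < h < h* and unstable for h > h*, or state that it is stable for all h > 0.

On y'=λy, z=hλ:
  k1=λy_n ⇒ h·k1=z·y_n;  k2=λ(1+6/13z)y_n ⇒ h·k2=z(1+6/13z)y_n
  y_{n+1}/y_n = 1 − 12/25z + 37/25z(1+6/13z) = 1 + z + 222/325z²
  Hence R(z) = 1 + z + 222/325z².

Need |R(x)|<1, x<0.
x=-0.37: |R|=0.7235
R=1: x+222/325x²=0 ⇒ x=−325/222=-1.4640; min R=1−1/(4·222/325)=0.6340>−1
Confirm numerically:
  x=-1.020: |R|=0.69067 <1
  x=-0.877: |R|=0.64837 <1
  x=-0.699: |R|=0.63475 <1
  x=-2.041: |R|=1.80448 >1
  x=-1.677: |R|=1.24404 >1
  x=-1.603: |R|=1.15224 >1
Stable set (-1.4640, 0).

(-1.4640,0); λ=-12 ⇒ h* = (325/222)/12 = 0.1220.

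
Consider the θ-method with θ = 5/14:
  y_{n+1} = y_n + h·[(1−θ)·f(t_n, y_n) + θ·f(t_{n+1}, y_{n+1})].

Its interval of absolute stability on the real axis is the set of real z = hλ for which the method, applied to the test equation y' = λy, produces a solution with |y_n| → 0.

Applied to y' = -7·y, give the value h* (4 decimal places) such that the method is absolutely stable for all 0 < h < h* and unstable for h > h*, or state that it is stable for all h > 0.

(-7.0000,0); λ=-7 ⇒ h* = (7)/7 = 1.0000.

Set f=λy, z=hλ:
  y_{n+1} = y_n + z·[9/14·y_n + 5/14·y_{n+1}] ⇒ (1 − 5/14z)y_{n+1} = (1 + 9/14z)y_n
  R(z) = (1 + 9/14z)/(1 − 5/14z).

Find x<0 with |R(x)|<1.
x=-0.48: |R|=0.5902
R=−1: 1+9/14x = −1+5/14x ⇒ -2/7x=2 ⇒ x=2/(-2/7)=-7.0000
Confirm numerically:
  x=-6.047: |R|=0.91382 <1
  x=-4.811: |R|=0.76991 <1
  x=-4.503: |R|=0.72647 <1
  x=-7.510: |R|=1.03957 >1
  x=-7.134: |R|=1.01079 >1
Interval (-7.0000, 0).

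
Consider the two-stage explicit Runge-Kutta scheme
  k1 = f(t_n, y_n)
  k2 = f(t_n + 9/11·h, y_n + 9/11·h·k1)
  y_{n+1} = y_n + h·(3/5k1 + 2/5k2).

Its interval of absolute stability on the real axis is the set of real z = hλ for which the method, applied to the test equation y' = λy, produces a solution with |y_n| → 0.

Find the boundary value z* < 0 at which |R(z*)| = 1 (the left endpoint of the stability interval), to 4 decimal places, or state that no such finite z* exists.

Set f=λy, z=hλ:
  k1=λy_n ⇒ h·k1=z·y_n;  k2=λ(1+9/11z)y_n ⇒ h·k2=z(1+9/11z)y_n
  y_{n+1}/y_n = 1 + 3/5z + 2/5z(1+9/11z) = 1 + z + 18/55z²
  ⇒ R(z) = 1 + z + 18/55z².

Boundary: |R(x)|=1, x<0.
x=-0.74: |R|=0.4392
R=1: x+18/55x²=0 ⇒ x=−55/18=-3.0556; min R=1−1/(4·18/55)=0.2361>−1
Confirm numerically:
  x=-2.994: |R|=0.93968 <1
  x=-2.340: |R|=0.45201 <1
  x=-1.394: |R|=0.24197 <1
  x=-3.331: |R|=1.30027 >1
  x=-3.260: |R|=1.21812 >1
Stable set (-3.0556, 0).

z* = -3.0556.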